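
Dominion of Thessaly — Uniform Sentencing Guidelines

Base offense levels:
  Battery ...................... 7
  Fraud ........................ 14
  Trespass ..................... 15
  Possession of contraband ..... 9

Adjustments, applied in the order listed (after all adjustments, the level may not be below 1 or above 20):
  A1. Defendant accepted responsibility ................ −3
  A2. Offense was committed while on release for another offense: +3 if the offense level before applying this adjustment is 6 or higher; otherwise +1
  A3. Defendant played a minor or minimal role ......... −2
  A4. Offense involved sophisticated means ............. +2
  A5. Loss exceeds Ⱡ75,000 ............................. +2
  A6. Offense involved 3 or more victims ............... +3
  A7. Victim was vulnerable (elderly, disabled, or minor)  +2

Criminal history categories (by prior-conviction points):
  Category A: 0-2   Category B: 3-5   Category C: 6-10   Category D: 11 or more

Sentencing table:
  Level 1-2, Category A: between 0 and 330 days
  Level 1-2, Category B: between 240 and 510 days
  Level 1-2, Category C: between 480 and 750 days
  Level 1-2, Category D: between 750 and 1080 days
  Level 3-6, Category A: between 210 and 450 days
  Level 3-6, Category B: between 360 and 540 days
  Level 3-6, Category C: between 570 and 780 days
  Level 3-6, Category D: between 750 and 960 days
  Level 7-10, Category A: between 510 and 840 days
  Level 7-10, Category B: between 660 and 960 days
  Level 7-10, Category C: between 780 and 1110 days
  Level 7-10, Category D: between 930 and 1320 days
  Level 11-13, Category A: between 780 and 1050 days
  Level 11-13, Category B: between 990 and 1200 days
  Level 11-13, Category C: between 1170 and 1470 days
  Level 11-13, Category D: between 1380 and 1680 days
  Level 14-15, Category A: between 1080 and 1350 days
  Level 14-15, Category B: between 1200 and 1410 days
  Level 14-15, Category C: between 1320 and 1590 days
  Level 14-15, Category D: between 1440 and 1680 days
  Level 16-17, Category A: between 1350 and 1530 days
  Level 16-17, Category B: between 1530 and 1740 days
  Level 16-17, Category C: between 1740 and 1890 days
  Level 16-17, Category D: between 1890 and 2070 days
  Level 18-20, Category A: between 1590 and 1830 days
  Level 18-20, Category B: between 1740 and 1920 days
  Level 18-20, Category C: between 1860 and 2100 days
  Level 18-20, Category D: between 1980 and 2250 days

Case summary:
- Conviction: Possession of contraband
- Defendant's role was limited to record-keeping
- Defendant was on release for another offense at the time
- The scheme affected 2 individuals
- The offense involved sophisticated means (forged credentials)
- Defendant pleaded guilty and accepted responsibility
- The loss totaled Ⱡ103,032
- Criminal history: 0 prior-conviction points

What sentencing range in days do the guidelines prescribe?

Base offense level for possession of contraband: 9.
A1 applies: 9 − 3 = 6.
A2 applies (level before this adjustment is 6 ≥ 6, so +3): 6 + 3 = 9.
A3 applies: 9 − 2 = 7.
A4 applies: 7 + 2 = 9.
A5 applies: 9 + 2 = 11.
Final offense level: 11.
Criminal history: 0 prior points → Category A (0-2).
Level 11 falls in the 11-13 band.
Grid: Level 11-13 × Category A = 780-1050 days.

780-1050 days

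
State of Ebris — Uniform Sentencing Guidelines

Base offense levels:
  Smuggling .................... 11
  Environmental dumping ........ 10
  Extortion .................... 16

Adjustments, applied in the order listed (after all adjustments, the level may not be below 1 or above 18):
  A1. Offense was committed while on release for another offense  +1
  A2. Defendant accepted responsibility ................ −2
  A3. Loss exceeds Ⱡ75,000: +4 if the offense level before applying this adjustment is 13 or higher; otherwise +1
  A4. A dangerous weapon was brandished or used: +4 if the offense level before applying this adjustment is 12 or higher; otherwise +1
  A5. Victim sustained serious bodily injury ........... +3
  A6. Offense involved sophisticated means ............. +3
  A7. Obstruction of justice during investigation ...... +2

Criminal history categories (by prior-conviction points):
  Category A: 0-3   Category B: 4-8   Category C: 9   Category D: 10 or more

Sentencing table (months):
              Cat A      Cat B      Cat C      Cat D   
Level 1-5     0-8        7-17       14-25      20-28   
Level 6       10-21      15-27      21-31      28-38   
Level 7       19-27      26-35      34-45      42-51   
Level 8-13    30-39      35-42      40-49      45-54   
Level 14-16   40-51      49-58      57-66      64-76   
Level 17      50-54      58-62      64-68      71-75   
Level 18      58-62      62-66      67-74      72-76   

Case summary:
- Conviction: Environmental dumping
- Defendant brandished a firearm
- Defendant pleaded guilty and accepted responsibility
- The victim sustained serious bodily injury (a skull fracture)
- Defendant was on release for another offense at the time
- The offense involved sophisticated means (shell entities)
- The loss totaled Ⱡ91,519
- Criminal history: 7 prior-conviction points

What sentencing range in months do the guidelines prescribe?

Base offense level for environmental dumping: 10.
A1 applies: 10 + 1 = 11.
A2 applies: 11 − 2 = 9.
A3 applies (level before this adjustment is 9 < 13, so +1): 9 + 1 = 10.
A4 applies (level before this adjustment is 10 < 12, so +1): 10 + 1 = 11.
A5 applies: 11 + 3 = 14.
A6 applies: 14 + 3 = 17.
Final offense level: 17.
Criminal history: 7 prior points → Category B (4-8).
Level 17 falls in the 17 band.
Grid: Level 17 × Category B = 58-62 months.

58-62 months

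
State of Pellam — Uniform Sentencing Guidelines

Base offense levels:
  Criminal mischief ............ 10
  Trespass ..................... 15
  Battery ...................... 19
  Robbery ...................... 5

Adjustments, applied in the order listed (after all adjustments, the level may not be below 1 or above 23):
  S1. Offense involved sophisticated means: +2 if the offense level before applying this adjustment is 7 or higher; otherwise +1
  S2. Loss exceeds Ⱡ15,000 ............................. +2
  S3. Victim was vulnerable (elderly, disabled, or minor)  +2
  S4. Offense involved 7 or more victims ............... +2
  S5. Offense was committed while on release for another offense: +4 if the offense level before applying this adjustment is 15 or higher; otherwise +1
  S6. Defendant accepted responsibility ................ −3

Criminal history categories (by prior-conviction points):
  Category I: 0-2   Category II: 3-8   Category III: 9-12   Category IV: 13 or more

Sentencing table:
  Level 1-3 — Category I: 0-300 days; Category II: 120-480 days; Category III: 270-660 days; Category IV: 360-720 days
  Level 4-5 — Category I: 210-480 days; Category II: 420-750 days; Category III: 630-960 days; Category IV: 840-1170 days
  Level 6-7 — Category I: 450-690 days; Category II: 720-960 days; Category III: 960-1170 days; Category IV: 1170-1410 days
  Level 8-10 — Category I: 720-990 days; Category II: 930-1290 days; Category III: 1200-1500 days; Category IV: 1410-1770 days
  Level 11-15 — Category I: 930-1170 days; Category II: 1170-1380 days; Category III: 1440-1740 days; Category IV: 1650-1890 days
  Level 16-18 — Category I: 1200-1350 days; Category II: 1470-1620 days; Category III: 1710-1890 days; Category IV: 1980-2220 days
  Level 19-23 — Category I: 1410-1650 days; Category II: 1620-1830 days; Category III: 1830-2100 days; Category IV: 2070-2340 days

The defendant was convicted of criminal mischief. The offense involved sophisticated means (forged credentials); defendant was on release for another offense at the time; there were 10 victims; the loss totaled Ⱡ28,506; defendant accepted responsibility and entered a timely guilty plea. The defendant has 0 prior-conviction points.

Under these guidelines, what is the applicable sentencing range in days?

1200-1350 days

Base offense level for criminal mischief: 10.
S1 applies (level before this adjustment is 10 ≥ 7, so +2): 10 + 2 = 12.
S2 applies: 12 + 2 = 14.
S4 applies: 14 + 2 = 16.
S5 applies (level before this adjustment is 16 ≥ 15, so +4): 16 + 4 = 20.
S6 applies: 20 − 3 = 17.
Final offense level: 17.
Criminal history: 0 prior points → Category I (0-2).
Level 17 falls in the 16-18 band.
Grid: Level 16-18 × Category I = 1200-1350 days.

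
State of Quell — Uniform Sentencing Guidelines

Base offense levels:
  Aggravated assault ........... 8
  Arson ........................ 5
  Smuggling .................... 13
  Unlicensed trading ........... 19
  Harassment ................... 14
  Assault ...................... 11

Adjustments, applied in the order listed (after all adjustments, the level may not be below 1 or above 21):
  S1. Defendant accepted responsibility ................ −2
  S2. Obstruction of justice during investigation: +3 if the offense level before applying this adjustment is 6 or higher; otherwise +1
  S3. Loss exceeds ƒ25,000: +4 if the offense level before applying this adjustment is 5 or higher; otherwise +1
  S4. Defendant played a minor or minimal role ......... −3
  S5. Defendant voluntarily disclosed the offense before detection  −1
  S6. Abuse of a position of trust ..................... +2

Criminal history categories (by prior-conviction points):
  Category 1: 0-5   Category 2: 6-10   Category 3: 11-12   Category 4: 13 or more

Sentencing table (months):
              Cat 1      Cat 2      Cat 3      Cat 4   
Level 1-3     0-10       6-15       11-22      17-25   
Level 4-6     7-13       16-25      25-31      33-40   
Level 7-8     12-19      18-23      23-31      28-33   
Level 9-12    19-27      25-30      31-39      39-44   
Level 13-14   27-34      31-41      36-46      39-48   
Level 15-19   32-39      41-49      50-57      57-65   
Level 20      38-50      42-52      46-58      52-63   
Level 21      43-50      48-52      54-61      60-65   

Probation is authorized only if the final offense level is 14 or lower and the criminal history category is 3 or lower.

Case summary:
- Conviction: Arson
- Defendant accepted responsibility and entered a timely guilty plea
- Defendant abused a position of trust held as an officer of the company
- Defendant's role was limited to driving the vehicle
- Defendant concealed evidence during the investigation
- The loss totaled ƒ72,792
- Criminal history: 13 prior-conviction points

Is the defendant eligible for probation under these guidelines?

No

Base offense level for arson: 5.
S1 applies: 5 − 2 = 3.
S2 applies (level before this adjustment is 3 < 6, so +1): 3 + 1 = 4.
S3 applies (level before this adjustment is 4 < 5, so +1): 4 + 1 = 5.
S4 applies: 5 − 3 = 2.
S6 applies: 2 + 2 = 4.
Final offense level: 4.
Criminal history: 13 prior points → Category 4 (13+).
Level 4 falls in the 4-6 band.
Grid: Level 4-6 × Category 4 = 33-40 months.
Probation check: level 4 ≤ 14 and category 4 > 3 → not eligible.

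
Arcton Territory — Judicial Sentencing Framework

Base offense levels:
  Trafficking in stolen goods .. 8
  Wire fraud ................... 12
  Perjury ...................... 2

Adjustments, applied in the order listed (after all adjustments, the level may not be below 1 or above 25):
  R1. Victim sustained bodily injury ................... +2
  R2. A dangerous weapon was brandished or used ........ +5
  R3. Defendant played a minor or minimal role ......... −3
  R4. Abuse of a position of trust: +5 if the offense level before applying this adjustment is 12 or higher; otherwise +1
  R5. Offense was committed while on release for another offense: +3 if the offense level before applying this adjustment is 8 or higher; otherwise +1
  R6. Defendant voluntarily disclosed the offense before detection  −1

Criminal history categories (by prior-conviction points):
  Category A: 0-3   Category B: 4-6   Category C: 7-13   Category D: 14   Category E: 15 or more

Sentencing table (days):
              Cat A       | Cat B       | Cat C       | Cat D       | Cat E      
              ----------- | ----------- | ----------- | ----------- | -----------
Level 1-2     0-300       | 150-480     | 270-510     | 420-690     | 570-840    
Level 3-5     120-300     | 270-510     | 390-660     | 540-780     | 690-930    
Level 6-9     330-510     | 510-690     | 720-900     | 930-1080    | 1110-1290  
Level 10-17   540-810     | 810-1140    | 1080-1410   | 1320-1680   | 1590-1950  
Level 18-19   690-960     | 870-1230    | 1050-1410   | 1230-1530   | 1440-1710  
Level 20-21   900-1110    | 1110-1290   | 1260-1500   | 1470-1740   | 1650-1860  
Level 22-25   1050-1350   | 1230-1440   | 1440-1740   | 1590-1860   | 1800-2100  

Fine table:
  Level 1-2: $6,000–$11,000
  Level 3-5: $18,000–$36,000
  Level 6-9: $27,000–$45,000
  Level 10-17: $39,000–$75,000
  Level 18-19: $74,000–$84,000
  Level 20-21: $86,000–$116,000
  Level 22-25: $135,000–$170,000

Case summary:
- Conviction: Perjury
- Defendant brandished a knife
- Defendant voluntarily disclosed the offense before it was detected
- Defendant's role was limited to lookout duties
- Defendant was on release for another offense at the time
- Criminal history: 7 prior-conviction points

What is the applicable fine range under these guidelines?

Base offense level for perjury: 2.
R1 does not apply.
R2 applies: 2 + 5 = 7.
R3 applies: 7 − 3 = 4.
R4 does not apply.
R5 applies (level before this adjustment is 4 < 8, so +1): 4 + 1 = 5.
R6 applies: 5 − 1 = 4.
Final offense level: 4.
Level 4 falls in the 3-5 band.
Fine table: Level 3-5 → $18,000–$36,000.

$18,000–$36,000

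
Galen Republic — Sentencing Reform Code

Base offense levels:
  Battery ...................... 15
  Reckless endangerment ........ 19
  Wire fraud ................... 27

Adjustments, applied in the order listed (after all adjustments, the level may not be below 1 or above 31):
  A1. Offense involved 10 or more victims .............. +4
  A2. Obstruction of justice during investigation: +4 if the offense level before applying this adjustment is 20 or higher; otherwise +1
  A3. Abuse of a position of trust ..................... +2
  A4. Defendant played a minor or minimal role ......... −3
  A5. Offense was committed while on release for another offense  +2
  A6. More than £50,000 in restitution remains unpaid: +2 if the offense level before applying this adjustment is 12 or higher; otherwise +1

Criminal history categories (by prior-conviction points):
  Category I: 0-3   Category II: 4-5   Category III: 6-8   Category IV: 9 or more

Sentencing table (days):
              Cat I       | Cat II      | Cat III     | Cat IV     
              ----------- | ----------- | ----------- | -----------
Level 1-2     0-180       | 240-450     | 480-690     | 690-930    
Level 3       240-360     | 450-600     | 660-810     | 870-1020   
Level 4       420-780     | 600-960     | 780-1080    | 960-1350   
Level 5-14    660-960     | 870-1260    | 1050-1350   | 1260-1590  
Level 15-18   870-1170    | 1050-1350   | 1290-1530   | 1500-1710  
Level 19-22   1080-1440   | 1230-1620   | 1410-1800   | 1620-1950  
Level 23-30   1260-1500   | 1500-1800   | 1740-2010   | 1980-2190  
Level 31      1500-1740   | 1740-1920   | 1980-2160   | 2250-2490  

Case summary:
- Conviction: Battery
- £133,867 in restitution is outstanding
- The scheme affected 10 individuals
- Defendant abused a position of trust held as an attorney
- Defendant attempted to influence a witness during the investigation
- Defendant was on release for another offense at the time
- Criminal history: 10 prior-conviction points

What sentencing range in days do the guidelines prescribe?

1980-2190 days

Base offense level for battery: 15.
A1 applies: 15 + 4 = 19.
A2 applies (level before this adjustment is 19 < 20, so +1): 19 + 1 = 20.
A3 applies: 20 + 2 = 22.
A4 does not apply.
A5 applies: 22 + 2 = 24.
A6 applies (level before this adjustment is 24 ≥ 12, so +2): 24 + 2 = 26.
Final offense level: 26.
Criminal history: 10 prior points → Category IV (9+).
Level 26 falls in the 23-30 band.
Grid: Level 23-30 × Category IV = 1980-2190 days.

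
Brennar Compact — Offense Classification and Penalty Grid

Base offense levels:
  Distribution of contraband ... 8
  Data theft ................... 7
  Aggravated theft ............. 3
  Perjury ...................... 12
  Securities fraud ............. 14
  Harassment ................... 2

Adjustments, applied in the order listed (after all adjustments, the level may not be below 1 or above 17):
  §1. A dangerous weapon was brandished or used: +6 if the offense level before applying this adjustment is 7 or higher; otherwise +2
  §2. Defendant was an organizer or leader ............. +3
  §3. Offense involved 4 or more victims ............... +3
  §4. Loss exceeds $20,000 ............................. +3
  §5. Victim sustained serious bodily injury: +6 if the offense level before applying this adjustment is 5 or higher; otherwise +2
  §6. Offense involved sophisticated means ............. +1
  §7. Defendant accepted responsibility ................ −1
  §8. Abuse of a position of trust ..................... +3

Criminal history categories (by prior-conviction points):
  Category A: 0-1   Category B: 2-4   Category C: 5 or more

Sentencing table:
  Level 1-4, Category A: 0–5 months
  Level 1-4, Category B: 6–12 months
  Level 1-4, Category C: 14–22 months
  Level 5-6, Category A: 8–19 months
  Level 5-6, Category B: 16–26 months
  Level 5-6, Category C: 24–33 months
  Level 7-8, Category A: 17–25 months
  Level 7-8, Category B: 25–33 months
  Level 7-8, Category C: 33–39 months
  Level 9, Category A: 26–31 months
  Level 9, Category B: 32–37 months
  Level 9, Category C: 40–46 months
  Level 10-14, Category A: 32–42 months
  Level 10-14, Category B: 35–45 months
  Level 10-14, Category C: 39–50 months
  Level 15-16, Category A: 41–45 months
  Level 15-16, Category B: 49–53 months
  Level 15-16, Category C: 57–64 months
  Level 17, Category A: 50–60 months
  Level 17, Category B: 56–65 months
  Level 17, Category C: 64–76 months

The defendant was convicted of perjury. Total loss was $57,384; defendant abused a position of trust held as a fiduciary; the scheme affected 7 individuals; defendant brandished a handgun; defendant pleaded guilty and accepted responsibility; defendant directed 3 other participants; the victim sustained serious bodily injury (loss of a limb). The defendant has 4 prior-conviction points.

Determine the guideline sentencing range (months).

56-65 months

Base offense level for perjury: 12.
§1 applies (level before this adjustment is 12 ≥ 7, so +6): 12 + 6 = 18.
§2 applies: 18 + 3 = 21.
§3 applies: 21 + 3 = 24.
§4 applies: 24 + 3 = 27.
§5 applies (level before this adjustment is 27 ≥ 5, so +6): 27 + 6 = 33.
§7 applies: 33 − 1 = 32.
§8 applies: 32 + 3 = 35.
Level 35 exceeds the maximum of 17; capped at 17.
Final offense level: 17.
Criminal history: 4 prior points → Category B (2-4).
Level 17 falls in the 17 band.
Grid: Level 17 × Category B = 56-65 months.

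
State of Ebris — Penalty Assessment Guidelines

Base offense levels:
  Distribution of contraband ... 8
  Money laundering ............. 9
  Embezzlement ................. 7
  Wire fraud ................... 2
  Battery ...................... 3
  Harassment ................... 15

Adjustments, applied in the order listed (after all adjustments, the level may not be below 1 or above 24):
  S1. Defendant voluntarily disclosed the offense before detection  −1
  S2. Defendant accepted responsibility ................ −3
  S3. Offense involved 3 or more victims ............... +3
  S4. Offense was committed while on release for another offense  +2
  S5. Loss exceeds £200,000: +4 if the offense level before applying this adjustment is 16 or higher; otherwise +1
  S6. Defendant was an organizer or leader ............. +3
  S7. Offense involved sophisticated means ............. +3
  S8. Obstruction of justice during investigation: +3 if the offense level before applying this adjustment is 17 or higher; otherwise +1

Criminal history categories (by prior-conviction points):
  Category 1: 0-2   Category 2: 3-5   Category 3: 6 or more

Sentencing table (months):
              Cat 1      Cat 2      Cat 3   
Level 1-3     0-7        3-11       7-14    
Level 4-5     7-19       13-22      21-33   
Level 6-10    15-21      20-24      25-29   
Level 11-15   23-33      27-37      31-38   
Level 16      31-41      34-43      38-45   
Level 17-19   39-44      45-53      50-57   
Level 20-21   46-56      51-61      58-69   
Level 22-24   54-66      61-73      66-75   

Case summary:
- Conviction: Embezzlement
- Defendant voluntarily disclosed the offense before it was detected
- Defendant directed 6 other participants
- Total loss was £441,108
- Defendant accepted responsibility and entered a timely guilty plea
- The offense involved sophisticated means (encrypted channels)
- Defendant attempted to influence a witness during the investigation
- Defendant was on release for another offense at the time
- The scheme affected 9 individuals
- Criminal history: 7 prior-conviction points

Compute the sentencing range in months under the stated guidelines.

38-45 months

Base offense level for embezzlement: 7.
S1 applies: 7 − 1 = 6.
S2 applies: 6 − 3 = 3.
S3 applies: 3 + 3 = 6.
S4 applies: 6 + 2 = 8.
S5 applies (level before this adjustment is 8 < 16, so +1): 8 + 1 = 9.
S6 applies: 9 + 3 = 12.
S7 applies: 12 + 3 = 15.
S8 applies (level before this adjustment is 15 < 17, so +1): 15 + 1 = 16.
Final offense level: 16.
Criminal history: 7 prior points → Category 3 (6+).
Level 16 falls in the 16 band.
Grid: Level 16 × Category 3 = 38-45 months.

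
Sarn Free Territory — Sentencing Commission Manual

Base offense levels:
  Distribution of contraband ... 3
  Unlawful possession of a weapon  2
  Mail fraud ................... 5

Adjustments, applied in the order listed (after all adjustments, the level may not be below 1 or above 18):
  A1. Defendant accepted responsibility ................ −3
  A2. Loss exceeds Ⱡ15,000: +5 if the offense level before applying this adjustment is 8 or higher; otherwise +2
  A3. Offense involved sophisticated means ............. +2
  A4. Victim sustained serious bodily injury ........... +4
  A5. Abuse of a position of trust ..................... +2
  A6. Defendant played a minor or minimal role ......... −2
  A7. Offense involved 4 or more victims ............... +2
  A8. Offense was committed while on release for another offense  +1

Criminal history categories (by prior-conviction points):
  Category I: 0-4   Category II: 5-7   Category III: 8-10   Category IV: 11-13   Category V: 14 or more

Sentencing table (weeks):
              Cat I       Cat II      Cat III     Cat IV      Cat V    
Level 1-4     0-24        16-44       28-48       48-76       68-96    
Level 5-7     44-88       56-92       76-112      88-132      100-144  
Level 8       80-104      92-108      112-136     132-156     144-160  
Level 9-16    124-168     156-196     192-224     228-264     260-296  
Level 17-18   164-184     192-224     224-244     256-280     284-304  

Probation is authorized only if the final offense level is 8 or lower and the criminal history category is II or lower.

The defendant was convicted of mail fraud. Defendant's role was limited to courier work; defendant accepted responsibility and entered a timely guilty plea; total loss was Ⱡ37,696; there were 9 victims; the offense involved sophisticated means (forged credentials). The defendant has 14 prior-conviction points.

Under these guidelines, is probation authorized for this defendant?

No

Base offense level for mail fraud: 5.
A1 applies: 5 − 3 = 2.
A2 applies (level before this adjustment is 2 < 8, so +2): 2 + 2 = 4.
A3 applies: 4 + 2 = 6.
A4 does not apply.
A5 does not apply.
A6 applies: 6 − 2 = 4.
A7 applies: 4 + 2 = 6.
Final offense level: 6.
Criminal history: 14 prior points → Category V (14+).
Level 6 falls in the 5-7 band.
Grid: Level 5-7 × Category V = 100-144 weeks.
Probation check: level 6 ≤ 8 and category V > II → not eligible.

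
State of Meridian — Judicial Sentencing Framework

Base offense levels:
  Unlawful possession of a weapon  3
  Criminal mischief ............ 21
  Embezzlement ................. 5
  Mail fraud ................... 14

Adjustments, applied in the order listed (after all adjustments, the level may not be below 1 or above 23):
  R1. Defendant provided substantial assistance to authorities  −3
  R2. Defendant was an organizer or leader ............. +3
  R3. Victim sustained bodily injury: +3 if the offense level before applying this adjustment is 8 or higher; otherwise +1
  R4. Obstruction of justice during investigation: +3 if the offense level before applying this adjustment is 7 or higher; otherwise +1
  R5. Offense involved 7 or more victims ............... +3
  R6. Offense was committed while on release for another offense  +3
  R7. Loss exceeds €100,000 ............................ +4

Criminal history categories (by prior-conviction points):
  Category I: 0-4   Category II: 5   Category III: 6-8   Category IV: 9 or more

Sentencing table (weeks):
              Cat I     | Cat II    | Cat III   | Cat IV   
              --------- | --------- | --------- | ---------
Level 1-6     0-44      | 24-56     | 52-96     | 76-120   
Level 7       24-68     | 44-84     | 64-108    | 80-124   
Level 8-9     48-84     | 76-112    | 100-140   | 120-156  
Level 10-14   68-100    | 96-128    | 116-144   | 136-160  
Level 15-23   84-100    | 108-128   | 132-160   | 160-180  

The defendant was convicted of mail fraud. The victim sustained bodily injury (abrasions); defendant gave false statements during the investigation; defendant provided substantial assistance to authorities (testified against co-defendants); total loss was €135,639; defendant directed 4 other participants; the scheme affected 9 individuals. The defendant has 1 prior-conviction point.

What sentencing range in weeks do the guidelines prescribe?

84-100 weeks

Base offense level for mail fraud: 14.
R1 applies: 14 − 3 = 11.
R2 applies: 11 + 3 = 14.
R3 applies (level before this adjustment is 14 ≥ 8, so +3): 14 + 3 = 17.
R4 applies (level before this adjustment is 17 ≥ 7, so +3): 17 + 3 = 20.
R5 applies: 20 + 3 = 23.
R7 applies: 23 + 4 = 27.
Level 27 exceeds the maximum of 23; capped at 23.
Final offense level: 23.
Criminal history: 1 prior point → Category I (0-4).
Level 23 falls in the 15-23 band.
Grid: Level 15-23 × Category I = 84-100 weeks.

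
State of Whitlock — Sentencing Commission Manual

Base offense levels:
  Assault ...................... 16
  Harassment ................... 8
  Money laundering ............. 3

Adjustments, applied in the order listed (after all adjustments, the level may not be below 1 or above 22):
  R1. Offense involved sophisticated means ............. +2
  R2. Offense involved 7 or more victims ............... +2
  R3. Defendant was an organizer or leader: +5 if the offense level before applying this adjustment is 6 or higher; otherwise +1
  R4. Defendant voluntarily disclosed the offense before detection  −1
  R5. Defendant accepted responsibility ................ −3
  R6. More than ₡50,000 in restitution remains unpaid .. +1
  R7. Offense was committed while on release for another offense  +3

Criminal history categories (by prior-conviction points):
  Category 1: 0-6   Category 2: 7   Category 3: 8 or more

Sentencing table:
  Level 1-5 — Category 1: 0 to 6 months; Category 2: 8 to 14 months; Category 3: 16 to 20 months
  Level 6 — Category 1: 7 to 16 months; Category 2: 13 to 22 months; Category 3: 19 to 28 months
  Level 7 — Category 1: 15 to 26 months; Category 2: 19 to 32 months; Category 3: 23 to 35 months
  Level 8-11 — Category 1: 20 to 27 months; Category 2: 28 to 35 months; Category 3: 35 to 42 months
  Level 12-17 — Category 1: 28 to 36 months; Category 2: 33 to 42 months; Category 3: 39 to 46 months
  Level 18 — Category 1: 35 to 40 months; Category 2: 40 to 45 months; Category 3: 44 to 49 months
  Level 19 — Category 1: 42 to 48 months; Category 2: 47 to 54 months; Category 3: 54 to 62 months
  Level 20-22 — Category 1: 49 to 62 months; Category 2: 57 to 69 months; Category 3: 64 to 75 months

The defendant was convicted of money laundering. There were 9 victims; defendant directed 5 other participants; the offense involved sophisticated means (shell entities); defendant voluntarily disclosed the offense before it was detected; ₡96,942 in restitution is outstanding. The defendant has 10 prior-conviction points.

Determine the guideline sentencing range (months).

39-46 months

Base offense level for money laundering: 3.
R1 applies: 3 + 2 = 5.
R2 applies: 5 + 2 = 7.
R3 applies (level before this adjustment is 7 ≥ 6, so +5): 7 + 5 = 12.
R4 applies: 12 − 1 = 11.
R6 applies: 11 + 1 = 12.
Final offense level: 12.
Criminal history: 10 prior points → Category 3 (8+).
Level 12 falls in the 12-17 band.
Grid: Level 12-17 × Category 3 = 39-46 months.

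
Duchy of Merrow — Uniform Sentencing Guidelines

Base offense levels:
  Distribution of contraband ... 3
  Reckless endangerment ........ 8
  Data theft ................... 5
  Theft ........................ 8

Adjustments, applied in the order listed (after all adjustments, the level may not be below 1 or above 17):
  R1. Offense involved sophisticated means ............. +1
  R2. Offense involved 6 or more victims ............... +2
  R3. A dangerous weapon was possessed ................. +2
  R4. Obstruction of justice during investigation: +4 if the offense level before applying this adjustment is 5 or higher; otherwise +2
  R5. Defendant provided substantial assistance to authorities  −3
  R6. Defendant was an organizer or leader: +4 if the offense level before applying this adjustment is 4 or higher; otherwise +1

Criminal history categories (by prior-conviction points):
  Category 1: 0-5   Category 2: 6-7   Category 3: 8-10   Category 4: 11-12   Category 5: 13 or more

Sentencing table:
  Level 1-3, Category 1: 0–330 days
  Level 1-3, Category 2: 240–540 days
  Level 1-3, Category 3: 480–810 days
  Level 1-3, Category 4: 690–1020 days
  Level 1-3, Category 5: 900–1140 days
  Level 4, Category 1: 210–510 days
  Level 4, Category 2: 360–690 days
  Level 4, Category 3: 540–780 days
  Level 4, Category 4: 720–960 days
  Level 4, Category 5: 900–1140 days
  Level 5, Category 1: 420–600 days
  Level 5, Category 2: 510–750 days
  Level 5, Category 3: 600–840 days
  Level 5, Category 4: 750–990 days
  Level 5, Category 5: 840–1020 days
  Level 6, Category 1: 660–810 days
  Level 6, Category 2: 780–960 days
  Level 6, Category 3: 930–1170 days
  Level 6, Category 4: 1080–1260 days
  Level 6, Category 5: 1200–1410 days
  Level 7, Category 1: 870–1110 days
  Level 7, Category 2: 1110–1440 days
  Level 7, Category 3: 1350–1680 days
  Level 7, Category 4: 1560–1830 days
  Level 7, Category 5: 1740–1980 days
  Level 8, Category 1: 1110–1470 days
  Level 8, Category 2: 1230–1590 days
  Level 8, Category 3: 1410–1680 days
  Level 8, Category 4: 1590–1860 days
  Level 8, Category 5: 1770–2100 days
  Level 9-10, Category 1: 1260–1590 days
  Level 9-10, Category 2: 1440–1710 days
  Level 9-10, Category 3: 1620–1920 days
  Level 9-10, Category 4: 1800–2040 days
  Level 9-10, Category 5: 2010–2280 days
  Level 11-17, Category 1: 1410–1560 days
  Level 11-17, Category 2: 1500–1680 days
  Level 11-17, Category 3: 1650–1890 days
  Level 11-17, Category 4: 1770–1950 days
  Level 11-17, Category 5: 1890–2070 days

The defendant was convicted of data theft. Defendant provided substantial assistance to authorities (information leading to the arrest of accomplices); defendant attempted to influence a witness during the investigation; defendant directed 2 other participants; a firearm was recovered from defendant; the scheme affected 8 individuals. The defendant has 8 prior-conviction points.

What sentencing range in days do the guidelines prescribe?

Base offense level for data theft: 5.
R1 does not apply.
R2 applies: 5 + 2 = 7.
R3 applies: 7 + 2 = 9.
R4 applies (level before this adjustment is 9 ≥ 5, so +4): 9 + 4 = 13.
R5 applies: 13 − 3 = 10.
R6 applies (level before this adjustment is 10 ≥ 4, so +4): 10 + 4 = 14.
Final offense level: 14.
Criminal history: 8 prior points → Category 3 (8-10).
Level 14 falls in the 11-17 band.
Grid: Level 11-17 × Category 3 = 1650-1890 days.

1650-1890 days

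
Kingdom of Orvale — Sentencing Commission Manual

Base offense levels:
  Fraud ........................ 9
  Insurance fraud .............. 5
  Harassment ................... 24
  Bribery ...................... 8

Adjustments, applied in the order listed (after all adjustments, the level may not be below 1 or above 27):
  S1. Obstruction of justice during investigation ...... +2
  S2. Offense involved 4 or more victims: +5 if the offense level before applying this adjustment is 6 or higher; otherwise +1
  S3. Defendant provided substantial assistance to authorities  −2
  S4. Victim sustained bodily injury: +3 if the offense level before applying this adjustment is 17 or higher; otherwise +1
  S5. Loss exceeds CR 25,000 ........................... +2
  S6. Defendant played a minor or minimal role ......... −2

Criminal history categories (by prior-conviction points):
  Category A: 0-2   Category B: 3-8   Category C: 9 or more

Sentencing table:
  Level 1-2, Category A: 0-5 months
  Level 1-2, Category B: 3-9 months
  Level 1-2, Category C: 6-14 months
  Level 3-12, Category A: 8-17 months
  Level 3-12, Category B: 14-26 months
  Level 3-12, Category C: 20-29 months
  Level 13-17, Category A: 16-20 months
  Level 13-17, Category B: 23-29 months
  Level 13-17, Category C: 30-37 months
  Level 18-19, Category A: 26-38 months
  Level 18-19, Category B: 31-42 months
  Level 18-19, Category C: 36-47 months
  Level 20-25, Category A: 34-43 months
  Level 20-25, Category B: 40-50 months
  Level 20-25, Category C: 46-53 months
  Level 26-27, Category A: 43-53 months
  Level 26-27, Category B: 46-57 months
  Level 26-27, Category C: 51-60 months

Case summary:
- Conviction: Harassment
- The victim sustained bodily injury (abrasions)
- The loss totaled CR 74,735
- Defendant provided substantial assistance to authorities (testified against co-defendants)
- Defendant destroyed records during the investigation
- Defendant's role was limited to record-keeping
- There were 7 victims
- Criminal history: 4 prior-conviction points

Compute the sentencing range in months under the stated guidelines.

46-57 months

Base offense level for harassment: 24.
S1 applies: 24 + 2 = 26.
S2 applies (level before this adjustment is 26 ≥ 6, so +5): 26 + 5 = 31.
S3 applies: 31 − 2 = 29.
S4 applies (level before this adjustment is 29 ≥ 17, so +3): 29 + 3 = 32.
S5 applies: 32 + 2 = 34.
S6 applies: 34 − 2 = 32.
Level 32 exceeds the maximum of 27; capped at 27.
Final offense level: 27.
Criminal history: 4 prior points → Category B (3-8).
Level 27 falls in the 26-27 band.
Grid: Level 26-27 × Category B = 46-57 months.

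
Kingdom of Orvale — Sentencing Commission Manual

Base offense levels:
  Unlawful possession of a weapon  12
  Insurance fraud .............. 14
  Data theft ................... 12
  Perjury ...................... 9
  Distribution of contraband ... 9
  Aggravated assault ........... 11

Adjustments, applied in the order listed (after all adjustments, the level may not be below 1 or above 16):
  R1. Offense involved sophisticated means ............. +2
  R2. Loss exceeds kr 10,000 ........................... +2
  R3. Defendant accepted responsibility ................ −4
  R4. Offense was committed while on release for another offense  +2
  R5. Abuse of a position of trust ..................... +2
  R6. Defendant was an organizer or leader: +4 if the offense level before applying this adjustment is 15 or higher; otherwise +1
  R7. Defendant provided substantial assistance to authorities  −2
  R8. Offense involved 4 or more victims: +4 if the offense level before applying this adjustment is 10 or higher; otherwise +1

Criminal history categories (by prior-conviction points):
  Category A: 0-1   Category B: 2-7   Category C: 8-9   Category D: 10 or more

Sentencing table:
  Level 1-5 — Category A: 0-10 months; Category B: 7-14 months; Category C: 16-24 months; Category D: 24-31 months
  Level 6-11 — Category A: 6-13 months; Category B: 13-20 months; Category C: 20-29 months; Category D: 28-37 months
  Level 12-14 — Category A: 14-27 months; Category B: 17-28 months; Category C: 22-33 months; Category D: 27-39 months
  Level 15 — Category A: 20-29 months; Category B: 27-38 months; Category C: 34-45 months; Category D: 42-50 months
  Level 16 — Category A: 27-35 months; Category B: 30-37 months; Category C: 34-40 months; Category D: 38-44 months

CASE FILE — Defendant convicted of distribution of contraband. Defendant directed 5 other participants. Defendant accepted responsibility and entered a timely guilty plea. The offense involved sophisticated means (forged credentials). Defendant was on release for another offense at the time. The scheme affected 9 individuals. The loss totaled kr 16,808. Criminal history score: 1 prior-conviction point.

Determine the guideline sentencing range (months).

27-35 months

Base offense level for distribution of contraband: 9.
R1 applies: 9 + 2 = 11.
R2 applies: 11 + 2 = 13.
R3 applies: 13 − 4 = 9.
R4 applies: 9 + 2 = 11.
R5 does not apply.
R6 applies (level before this adjustment is 11 < 15, so +1): 11 + 1 = 12.
R7 does not apply.
R8 applies (level before this adjustment is 12 ≥ 10, so +4): 12 + 4 = 16.
Final offense level: 16.
Criminal history: 1 prior point → Category A (0-1).
Level 16 falls in the 16 band.
Grid: Level 16 × Category A = 27-35 months.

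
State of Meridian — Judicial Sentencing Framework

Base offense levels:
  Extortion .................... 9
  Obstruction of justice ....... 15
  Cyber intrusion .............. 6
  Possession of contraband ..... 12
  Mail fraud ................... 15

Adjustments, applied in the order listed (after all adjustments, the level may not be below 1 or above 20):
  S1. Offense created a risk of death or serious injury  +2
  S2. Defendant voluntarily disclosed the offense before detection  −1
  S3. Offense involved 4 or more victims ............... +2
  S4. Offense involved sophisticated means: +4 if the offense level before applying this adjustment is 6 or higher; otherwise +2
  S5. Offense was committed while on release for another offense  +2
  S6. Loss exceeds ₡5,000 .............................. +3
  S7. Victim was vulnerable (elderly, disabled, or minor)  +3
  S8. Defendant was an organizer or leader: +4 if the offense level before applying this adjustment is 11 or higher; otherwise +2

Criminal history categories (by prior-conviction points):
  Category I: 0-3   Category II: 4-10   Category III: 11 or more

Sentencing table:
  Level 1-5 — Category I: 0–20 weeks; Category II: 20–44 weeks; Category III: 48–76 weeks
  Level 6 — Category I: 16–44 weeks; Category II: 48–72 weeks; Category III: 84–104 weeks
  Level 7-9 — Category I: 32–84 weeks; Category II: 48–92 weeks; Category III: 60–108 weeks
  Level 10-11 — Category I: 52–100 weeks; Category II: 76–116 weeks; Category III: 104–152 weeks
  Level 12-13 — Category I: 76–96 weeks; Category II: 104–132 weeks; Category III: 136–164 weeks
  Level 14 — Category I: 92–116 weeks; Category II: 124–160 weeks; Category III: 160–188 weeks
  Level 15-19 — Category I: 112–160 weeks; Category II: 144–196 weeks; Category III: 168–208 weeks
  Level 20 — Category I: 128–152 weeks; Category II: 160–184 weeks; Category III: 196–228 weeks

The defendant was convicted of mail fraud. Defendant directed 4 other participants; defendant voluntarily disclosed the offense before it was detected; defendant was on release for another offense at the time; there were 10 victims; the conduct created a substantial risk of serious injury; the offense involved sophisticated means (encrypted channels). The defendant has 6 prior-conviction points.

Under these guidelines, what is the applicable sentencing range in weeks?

Base offense level for mail fraud: 15.
S1 applies: 15 + 2 = 17.
S2 applies: 17 − 1 = 16.
S3 applies: 16 + 2 = 18.
S4 applies (level before this adjustment is 18 ≥ 6, so +4): 18 + 4 = 22.
S5 applies: 22 + 2 = 24.
S6 does not apply.
S7 does not apply.
S8 applies (level before this adjustment is 24 ≥ 11, so +4): 24 + 4 = 28.
Level 28 exceeds the maximum of 20; capped at 20.
Final offense level: 20.
Criminal history: 6 prior points → Category II (4-10).
Level 20 falls in the 20 band.
Grid: Level 20 × Category II = 160-184 weeks.

160-184 weeks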